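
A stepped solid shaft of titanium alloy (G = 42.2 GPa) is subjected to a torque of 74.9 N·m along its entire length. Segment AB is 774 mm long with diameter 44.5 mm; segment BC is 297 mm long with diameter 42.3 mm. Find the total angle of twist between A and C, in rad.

J_AB = π(0.0445)⁴/32 = 3.85×10^-7 m⁴; J_BC = π(0.0423)⁴/32 = 3.14×10^-7 m⁴.
θ = (T/G)·Σ L_i/J_i = (74.90/42.2×10⁹)·(0.774/3.85×10^-7 + 0.297/3.14×10^-7) = 5.245×10^-3 rad.

0.00525 rad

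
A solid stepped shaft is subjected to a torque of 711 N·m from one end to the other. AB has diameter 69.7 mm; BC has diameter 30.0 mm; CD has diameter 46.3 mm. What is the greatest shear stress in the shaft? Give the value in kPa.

134000 kPa

Under the same torque, τ_max = 16T/(πd³) is largest where d is smallest — segment BC (d = 30.0 mm).
τ_max = 16·711.0/(π·(0.0300)³) = 1.341×10^8 Pa.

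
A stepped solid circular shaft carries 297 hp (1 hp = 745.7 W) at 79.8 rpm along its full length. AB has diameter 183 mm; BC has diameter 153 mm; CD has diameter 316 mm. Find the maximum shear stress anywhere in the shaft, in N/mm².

ω = 2π·79.8/60 = 8.357 rad/s, so T = P/ω = 297×745.7 / 8.357 = 26500 N·m.
Under the same torque, τ_max = 16T/(πd³) is largest where d is smallest — segment BC (d = 153 mm).
τ_max = 16·26500/(π·(0.153)³) = 3.769×10^7 Pa.

37.7 N/mm²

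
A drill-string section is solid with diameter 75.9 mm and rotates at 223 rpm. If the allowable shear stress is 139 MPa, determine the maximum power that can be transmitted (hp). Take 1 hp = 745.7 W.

374 hp

J = πd⁴/32 = π(0.0759)⁴/32 = 3.258×10^-6 m⁴.
T_max = τ_allow·J/r = 1.39×10^8 × 3.258×10^-6 / 0.0380 = 11930 N·m.
ω = 2π·223/60 = 23.35 rad/s, so P_max = T_max·ω = 2.787×10^5 W.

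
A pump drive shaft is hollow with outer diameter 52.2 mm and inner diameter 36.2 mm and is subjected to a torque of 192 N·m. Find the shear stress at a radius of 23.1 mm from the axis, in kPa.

J = π(d_o⁴ − d_i⁴)/32 = π(0.0522⁴ − 0.0362⁴)/32 = 5.603×10^-7 m⁴.
Shear stress varies linearly with radius: τ = T·r/J = 192.0 × 0.0231 / 5.603×10^-7 = 7.915×10^6 Pa.

7920 kPa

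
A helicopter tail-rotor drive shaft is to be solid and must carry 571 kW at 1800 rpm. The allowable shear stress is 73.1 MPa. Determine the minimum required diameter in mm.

ω = 2π·1800/60 = 188.5 rad/s, so T = P/ω = 571×10³ / 188.5 = 3029 N·m.
For a solid shaft τ_max = 16T/(πd³), so d = (16T/(π τ_allow))^(1/3) = (16·3029/(π·7.31×10^7))^(1/3) = 0.05954 m.

59.5 mm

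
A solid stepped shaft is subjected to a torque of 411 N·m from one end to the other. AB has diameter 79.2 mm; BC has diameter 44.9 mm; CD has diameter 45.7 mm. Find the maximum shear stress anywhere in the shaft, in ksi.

3.35 ksi

Under the same torque, τ_max = 16T/(πd³) is largest where d is smallest — segment BC (d = 44.9 mm).
τ_max = 16·411.0/(π·(0.0449)³) = 2.312×10^7 Pa.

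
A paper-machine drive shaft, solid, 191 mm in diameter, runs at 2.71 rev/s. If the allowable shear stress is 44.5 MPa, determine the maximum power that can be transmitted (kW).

J = πd⁴/32 = π(0.191)⁴/32 = 1.307×10^-4 m⁴.
T_max = τ_allow·J/r = 4.45×10^7 × 1.307×10^-4 / 0.0955 = 60880 N·m.
ω = 2π·2.71 = 17.03 rad/s, so P_max = T_max·ω = 1.037×10^6 W.

1040 kW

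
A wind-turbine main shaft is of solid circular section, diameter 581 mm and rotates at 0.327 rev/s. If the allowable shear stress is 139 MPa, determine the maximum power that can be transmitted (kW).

11000 kW

J = πd⁴/32 = π(0.581)⁴/32 = 0.01119 m⁴.
T_max = τ_allow·J/r = 1.39×10^8 × 0.01119 / 0.290 = 5.353e6 N·m.
ω = 2π·0.327 = 2.055 rad/s, so P_max = T_max·ω = 1.100×10^7 W.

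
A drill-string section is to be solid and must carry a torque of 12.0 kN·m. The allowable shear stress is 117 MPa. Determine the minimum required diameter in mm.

80.5 mm

For a solid shaft τ_max = 16T/(πd³), so d = (16T/(π τ_allow))^(1/3) = (16·12000/(π·1.17×10^8))^(1/3) = 0.08054 m.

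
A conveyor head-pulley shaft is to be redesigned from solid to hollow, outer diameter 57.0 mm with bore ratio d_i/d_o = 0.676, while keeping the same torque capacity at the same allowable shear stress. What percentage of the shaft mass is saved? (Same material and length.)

Equal τ_max and T ⇒ the solid shaft needs d_s³ = d_o³(1−k⁴), so d_s = 57.0·(1−0.676⁴)^(1/3) = 52.72 mm.
Area ratio A_h/A_s = d_o²(1−k²)/d_s² = (1−k²)/(1−k⁴)^(2/3) = 0.6348.
Mass saving = 1 − 0.6348 = 36.5 %.

36.5 %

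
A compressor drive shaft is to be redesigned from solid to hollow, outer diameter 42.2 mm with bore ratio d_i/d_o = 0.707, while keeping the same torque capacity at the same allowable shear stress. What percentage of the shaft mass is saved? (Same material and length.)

Equal τ_max and T ⇒ the solid shaft needs d_s³ = d_o³(1−k⁴), so d_s = 42.2·(1−0.707⁴)^(1/3) = 38.34 mm.
Area ratio A_h/A_s = d_o²(1−k²)/d_s² = (1−k²)/(1−k⁴)^(2/3) = 0.6058.
Mass saving = 1 − 0.6058 = 39.4 %.

39.4 %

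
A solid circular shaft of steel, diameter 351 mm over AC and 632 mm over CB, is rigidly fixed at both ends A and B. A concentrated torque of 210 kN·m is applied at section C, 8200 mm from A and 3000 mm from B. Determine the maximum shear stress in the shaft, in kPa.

Compatibility: T_A·a/J_AC = T_B·b/J_CB with T_A + T_B = T₀.
J_AC = 1.49×10^-3 m⁴, J_CB = 0.0157 m⁴, so T_A = T₀·(J_AC/a)/((J_AC/a)+(J_CB/b)) = 7064 N·m, T_B = 202900 N·m.
τ in each portion: τ_AC = 8.32×10^5 Pa, τ_CB = 4.09×10^6 Pa; maximum is in CB.
τ_max = T_CB·r/J = 202900·0.316/0.0157 = 4.094×10^6 Pa.

4090 kPa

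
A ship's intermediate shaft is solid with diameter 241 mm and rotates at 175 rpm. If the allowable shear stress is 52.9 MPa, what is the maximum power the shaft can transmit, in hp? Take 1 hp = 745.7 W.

J = πd⁴/32 = π(0.241)⁴/32 = 3.312×10^-4 m⁴.
T_max = τ_allow·J/r = 5.29×10^7 × 3.312×10^-4 / 0.120 = 145400 N·m.
ω = 2π·175/60 = 18.33 rad/s, so P_max = T_max·ω = 2.664×10^6 W.

3570 hp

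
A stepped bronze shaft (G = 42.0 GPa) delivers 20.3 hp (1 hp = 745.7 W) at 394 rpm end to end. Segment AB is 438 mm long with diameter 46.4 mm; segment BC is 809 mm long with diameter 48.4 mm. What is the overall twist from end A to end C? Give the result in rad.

ω = 2π·394/60 = 41.26 rad/s, so T = P/ω = 20.3×745.7 / 41.26 = 366.9 N·m.
J_AB = π(0.0464)⁴/32 = 4.55×10^-7 m⁴; J_BC = π(0.0484)⁴/32 = 5.39×10^-7 m⁴.
θ = (T/G)·Σ L_i/J_i = (366.9/42.0×10⁹)·(0.438/4.55×10^-7 + 0.809/5.39×10^-7) = 0.02153 rad.

0.0215 rad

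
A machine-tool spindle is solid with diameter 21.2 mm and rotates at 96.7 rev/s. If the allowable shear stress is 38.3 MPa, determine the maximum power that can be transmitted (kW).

43.5 kW

J = πd⁴/32 = π(0.0212)⁴/32 = 1.983×10^-8 m⁴.
T_max = τ_allow·J/r = 3.83×10^7 × 1.983×10^-8 / 0.0106 = 71.65 N·m.
ω = 2π·96.7 = 607.6 rad/s, so P_max = T_max·ω = 4.354×10^4 W.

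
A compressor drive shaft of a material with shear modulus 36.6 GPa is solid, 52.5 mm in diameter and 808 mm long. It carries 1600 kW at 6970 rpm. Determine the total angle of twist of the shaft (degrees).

ω = 2π·6970/60 = 729.9 rad/s, so T = P/ω = 1600×10³ / 729.9 = 2192 N·m.
J = πd⁴/32 = π(0.0525)⁴/32 = 7.458×10^-7 m⁴.
θ = T·L/(G·J) = 2192 × 0.808 / (36.6×10⁹ × 7.458×10^-7) = 0.06489 rad.

3.72°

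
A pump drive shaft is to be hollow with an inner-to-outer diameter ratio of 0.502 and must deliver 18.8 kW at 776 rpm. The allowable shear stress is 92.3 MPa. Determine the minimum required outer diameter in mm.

ω = 2π·776/60 = 81.26 rad/s, so T = P/ω = 18.8×10³ / 81.26 = 231.3 N·m.
For a hollow shaft with d_i/d_o = 0.502: τ_max = 16T/(π d_o³ (1−k⁴)), so d_o = [16T/(π τ_allow (1−k⁴))]^(1/3) = [16·231.3/(π·9.23×10^7·0.9365)]^(1/3) = 0.02389 m.

23.9 mm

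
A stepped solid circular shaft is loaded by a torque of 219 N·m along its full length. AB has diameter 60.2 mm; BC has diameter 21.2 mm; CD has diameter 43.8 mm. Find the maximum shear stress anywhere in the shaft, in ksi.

17.0 ksi

Under the same torque, τ_max = 16T/(πd³) is largest where d is smallest — segment BC (d = 21.2 mm).
τ_max = 16·219.0/(π·(0.0212)³) = 1.171×10^8 Pa.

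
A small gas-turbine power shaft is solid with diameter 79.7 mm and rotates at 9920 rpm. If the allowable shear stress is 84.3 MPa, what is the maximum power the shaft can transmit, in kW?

8710 kW

J = πd⁴/32 = π(0.0797)⁴/32 = 3.961×10^-6 m⁴.
T_max = τ_allow·J/r = 8.43×10^7 × 3.961×10^-6 / 0.0399 = 8380 N·m.
ω = 2π·9920/60 = 1039 rad/s, so P_max = T_max·ω = 8.705×10^6 W.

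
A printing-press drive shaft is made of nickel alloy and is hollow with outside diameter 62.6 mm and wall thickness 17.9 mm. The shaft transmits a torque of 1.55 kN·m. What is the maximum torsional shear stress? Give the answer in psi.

J = π(d_o⁴ − d_i⁴)/32 = π(0.0626⁴ − 0.0268⁴)/32 = 1.457×10^-6 m⁴.
τ_max = T·r/J = 1550 × 0.0313 / 1.457×10^-6 = 3.330×10^7 Pa.

4830 psi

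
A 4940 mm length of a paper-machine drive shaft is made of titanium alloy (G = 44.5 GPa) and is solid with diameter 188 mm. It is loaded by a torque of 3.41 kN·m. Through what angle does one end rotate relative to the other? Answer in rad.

J = πd⁴/32 = π(0.188)⁴/32 = 1.226×10^-4 m⁴.
θ = T·L/(G·J) = 3410 × 4.94 / (44.5×10⁹ × 1.226×10^-4) = 3.087×10^-3 rad.

0.00309 rad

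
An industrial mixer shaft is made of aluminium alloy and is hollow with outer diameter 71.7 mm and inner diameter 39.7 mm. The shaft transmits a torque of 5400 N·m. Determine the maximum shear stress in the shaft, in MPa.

82.4 MPa

J = π(d_o⁴ − d_i⁴)/32 = π(0.0717⁴ − 0.0397⁴)/32 = 2.351×10^-6 m⁴.
τ_max = T·r/J = 5400 × 0.0358 / 2.351×10^-6 = 8.235×10^7 Pa.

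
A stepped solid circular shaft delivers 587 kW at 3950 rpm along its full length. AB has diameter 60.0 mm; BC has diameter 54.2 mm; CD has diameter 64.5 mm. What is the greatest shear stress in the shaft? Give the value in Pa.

4.54e7 Pa

ω = 2π·3950/60 = 413.6 rad/s, so T = P/ω = 587×10³ / 413.6 = 1419 N·m.
Under the same torque, τ_max = 16T/(πd³) is largest where d is smallest — segment BC (d = 54.2 mm).
τ_max = 16·1419/(π·(0.0542)³) = 4.539×10^7 Pa.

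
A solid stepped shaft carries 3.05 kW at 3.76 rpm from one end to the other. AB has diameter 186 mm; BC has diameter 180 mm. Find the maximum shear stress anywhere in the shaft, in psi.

ω = 2π·3.76/60 = 0.3937 rad/s, so T = P/ω = 3.05×10³ / 0.3937 = 7746 N·m.
Under the same torque, τ_max = 16T/(πd³) is largest where d is smallest — segment BC (d = 180 mm).
τ_max = 16·7746/(π·(0.180)³) = 6.765×10^6 Pa.

981 psi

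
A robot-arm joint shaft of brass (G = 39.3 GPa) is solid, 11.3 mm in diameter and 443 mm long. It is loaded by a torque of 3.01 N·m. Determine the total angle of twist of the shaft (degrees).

J = πd⁴/32 = π(0.0113)⁴/32 = 1.601×10^-9 m⁴.
θ = T·L/(G·J) = 3.010 × 0.443 / (39.3×10⁹ × 1.601×10^-9) = 0.02120 rad.

1.21°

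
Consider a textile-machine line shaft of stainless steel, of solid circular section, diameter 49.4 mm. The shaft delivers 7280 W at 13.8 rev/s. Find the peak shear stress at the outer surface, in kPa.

ω = 2π·13.8 = 86.71 rad/s, so T = P/ω = 7280 / 86.71 = 83.96 N·m.
J = πd⁴/32 = π(0.0494)⁴/32 = 5.847×10^-7 m⁴.
τ_max = T·r/J = 83.96 × 0.0247 / 5.847×10^-7 = 3.547×10^6 Pa.

3550 kPa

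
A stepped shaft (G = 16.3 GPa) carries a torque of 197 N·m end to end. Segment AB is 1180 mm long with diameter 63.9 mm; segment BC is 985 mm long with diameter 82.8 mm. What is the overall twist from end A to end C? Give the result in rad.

J_AB = π(0.0639)⁴/32 = 1.64×10^-6 m⁴; J_BC = π(0.0828)⁴/32 = 4.61×10^-6 m⁴.
θ = (T/G)·Σ L_i/J_i = (197.0/16.3×10⁹)·(1.18/1.64×10^-6 + 0.985/4.61×10^-6) = 0.01129 rad.

0.0113 rad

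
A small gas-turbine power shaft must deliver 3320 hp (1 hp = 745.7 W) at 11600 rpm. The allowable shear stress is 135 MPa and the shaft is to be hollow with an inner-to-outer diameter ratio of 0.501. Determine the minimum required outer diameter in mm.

ω = 2π·11600/60 = 1215 rad/s, so T = P/ω = 3320×745.7 / 1215 = 2038 N·m.
For a hollow shaft with d_i/d_o = 0.501: τ_max = 16T/(π d_o³ (1−k⁴)), so d_o = [16T/(π τ_allow (1−k⁴))]^(1/3) = [16·2038/(π·1.35×10^8·0.9370)]^(1/3) = 0.04345 m.

43.5 mm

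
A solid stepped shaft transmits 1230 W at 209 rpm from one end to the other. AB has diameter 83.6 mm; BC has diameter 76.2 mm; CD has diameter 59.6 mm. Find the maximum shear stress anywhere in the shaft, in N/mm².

1.35 N/mm²

ω = 2π·209/60 = 21.89 rad/s, so T = P/ω = 1230 / 21.89 = 56.20 N·m.
Under the same torque, τ_max = 16T/(πd³) is largest where d is smallest — segment CD (d = 59.6 mm).
τ_max = 16·56.20/(π·(0.0596)³) = 1.352×10^6 Pa.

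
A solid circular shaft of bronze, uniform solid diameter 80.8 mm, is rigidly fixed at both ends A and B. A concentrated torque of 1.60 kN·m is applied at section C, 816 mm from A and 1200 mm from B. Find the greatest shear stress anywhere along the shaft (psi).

With uniform GJ and both ends fixed, compatibility θ_AC = θ_CB gives T_A·a = T_B·b, together with T_A + T_B = T₀.
T_A = T₀·b/(a+b) = 1600·1200/2016 = 952.4 N·m; T_B = 647.6 N·m.
τ in each portion: τ_AC = 9.19×10^6 Pa, τ_CB = 6.25×10^6 Pa; maximum is in AC.
τ_max = T_AC·r/J = 952.4·0.0404/4.18×10^-6 = 9.195×10^6 Pa.

1330 psi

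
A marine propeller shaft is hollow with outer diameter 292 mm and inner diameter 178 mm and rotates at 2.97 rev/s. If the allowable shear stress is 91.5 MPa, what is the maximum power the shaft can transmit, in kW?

7190 kW

J = π(d_o⁴ − d_i⁴)/32 = π(0.292⁴ − 0.178⁴)/32 = 6.152×10^-4 m⁴.
T_max = τ_allow·J/r = 9.15×10^7 × 6.152×10^-4 / 0.146 = 385500 N·m.
ω = 2π·2.97 = 18.66 rad/s, so P_max = T_max·ω = 7.194×10^6 W.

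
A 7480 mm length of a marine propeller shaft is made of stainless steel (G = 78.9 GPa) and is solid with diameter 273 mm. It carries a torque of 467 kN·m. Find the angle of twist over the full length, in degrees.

J = πd⁴/32 = π(0.273)⁴/32 = 5.453×10^-4 m⁴.
θ = T·L/(G·J) = 467000 × 7.48 / (78.9×10⁹ × 5.453×10^-4) = 0.08119 rad.

4.65°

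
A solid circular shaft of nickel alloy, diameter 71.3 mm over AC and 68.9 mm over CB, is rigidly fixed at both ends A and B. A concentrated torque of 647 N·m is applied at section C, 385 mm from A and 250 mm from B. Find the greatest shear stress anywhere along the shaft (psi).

838 psi

Compatibility: T_A·a/J_AC = T_B·b/J_CB with T_A + T_B = T₀.
J_AC = 2.54×10^-6 m⁴, J_CB = 2.21×10^-6 m⁴, so T_A = T₀·(J_AC/a)/((J_AC/a)+(J_CB/b)) = 276.2 N·m, T_B = 370.8 N·m.
τ in each portion: τ_AC = 3.88×10^6 Pa, τ_CB = 5.77×10^6 Pa; maximum is in CB.
τ_max = T_CB·r/J = 370.8·0.0345/2.21×10^-6 = 5.774×10^6 Pa.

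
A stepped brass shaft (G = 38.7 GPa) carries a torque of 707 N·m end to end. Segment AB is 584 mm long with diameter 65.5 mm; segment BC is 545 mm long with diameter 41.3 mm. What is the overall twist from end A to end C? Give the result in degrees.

2.34°

J_AB = π(0.0655)⁴/32 = 1.81×10^-6 m⁴; J_BC = π(0.0413)⁴/32 = 2.86×10^-7 m⁴.
θ = (T/G)·Σ L_i/J_i = (707.0/38.7×10⁹)·(0.584/1.81×10^-6 + 0.545/2.86×10^-7) = 0.04076 rad.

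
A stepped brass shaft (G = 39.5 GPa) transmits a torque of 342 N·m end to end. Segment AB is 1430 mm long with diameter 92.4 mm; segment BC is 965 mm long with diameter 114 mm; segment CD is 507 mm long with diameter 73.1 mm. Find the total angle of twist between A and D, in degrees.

J_AB = π(0.0924)⁴/32 = 7.16×10^-6 m⁴; J_BC = π(0.114)⁴/32 = 1.66×10^-5 m⁴; J_CD = π(0.0731)⁴/32 = 2.80×10^-6 m⁴.
θ = (T/G)·Σ L_i/J_i = (342.0/39.5×10⁹)·(1.43/7.16×10^-6 + 0.965/1.66×10^-5 + 0.507/2.80×10^-6) = 3.800×10^-3 rad.

0.218°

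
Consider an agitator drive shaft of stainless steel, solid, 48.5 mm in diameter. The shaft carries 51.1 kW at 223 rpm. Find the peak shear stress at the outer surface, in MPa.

97.7 MPa

ω = 2π·223/60 = 23.35 rad/s, so T = P/ω = 51.1×10³ / 23.35 = 2188 N·m.
J = πd⁴/32 = π(0.0485)⁴/32 = 5.432×10^-7 m⁴.
τ_max = T·r/J = 2188 × 0.0243 / 5.432×10^-7 = 9.769×10^7 Pa.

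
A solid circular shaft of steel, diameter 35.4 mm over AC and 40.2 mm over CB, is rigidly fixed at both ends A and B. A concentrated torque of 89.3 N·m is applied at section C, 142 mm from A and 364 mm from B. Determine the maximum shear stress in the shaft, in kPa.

6220 kPa

Compatibility: T_A·a/J_AC = T_B·b/J_CB with T_A + T_B = T₀.
J_AC = 1.54×10^-7 m⁴, J_CB = 2.56×10^-7 m⁴, so T_A = T₀·(J_AC/a)/((J_AC/a)+(J_CB/b)) = 54.16 N·m, T_B = 35.14 N·m.
τ in each portion: τ_AC = 6.22×10^6 Pa, τ_CB = 2.75×10^6 Pa; maximum is in AC.
τ_max = T_AC·r/J = 54.16·0.0177/1.54×10^-7 = 6.218×10^6 Pa.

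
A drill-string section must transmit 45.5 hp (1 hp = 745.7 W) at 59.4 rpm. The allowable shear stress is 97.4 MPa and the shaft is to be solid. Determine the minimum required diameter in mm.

ω = 2π·59.4/60 = 6.220 rad/s, so T = P/ω = 45.5×745.7 / 6.220 = 5455 N·m.
For a solid shaft τ_max = 16T/(πd³), so d = (16T/(π τ_allow))^(1/3) = (16·5455/(π·9.74×10^7))^(1/3) = 0.06582 m.

65.8 mm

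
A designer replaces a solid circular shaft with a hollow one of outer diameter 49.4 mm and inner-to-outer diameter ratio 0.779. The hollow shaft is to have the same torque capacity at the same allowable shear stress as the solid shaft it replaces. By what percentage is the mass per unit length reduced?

46.6 %

Equal τ_max and T ⇒ the solid shaft needs d_s³ = d_o³(1−k⁴), so d_s = 49.4·(1−0.779⁴)^(1/3) = 42.39 mm.
Area ratio A_h/A_s = d_o²(1−k²)/d_s² = (1−k²)/(1−k⁴)^(2/3) = 0.5340.
Mass saving = 1 − 0.5340 = 46.6 %.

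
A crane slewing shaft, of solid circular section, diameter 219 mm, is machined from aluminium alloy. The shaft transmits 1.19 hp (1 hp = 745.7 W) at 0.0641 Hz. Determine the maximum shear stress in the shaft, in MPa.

1.07 MPa

ω = 2π·0.0641 = 0.4028 rad/s, so T = P/ω = 1.19×745.7 / 0.4028 = 2203 N·m.
J = πd⁴/32 = π(0.219)⁴/32 = 2.258×10^-4 m⁴.
τ_max = T·r/J = 2203 × 0.110 / 2.258×10^-4 = 1.068×10^6 Pa.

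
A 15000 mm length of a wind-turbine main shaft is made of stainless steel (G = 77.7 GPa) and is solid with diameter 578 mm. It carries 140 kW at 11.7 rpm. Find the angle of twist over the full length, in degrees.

ω = 2π·11.7/60 = 1.225 rad/s, so T = P/ω = 140×10³ / 1.225 = 114300 N·m.
J = πd⁴/32 = π(0.578)⁴/32 = 0.01096 m⁴.
θ = T·L/(G·J) = 114300 × 15.0 / (77.7×10⁹ × 0.01096) = 2.013×10^-3 rad.

0.115°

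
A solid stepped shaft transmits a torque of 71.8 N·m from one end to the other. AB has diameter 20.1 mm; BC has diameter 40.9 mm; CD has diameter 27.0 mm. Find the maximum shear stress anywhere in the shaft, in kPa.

45000 kPa

Under the same torque, τ_max = 16T/(πd³) is largest where d is smallest — segment AB (d = 20.1 mm).
τ_max = 16·71.80/(π·(0.0201)³) = 4.503×10^7 Pa.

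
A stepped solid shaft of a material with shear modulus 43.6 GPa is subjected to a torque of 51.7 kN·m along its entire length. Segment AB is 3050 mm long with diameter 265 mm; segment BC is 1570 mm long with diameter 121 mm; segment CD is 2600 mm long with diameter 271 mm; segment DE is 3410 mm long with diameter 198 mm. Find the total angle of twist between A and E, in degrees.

J_AB = π(0.265)⁴/32 = 4.84×10^-4 m⁴; J_BC = π(0.121)⁴/32 = 2.10×10^-5 m⁴; J_CD = π(0.271)⁴/32 = 5.30×10^-4 m⁴; J_DE = π(0.198)⁴/32 = 1.51×10^-4 m⁴.
θ = (T/G)·Σ L_i/J_i = (51700/43.6×10⁹)·(3.05/4.84×10^-4 + 1.57/2.10×10^-5 + 2.60/5.30×10^-4 + 3.41/1.51×10^-4) = 0.1286 rad.

7.37°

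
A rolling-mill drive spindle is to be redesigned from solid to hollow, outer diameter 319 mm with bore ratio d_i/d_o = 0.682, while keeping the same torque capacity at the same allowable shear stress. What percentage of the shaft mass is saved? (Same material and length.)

37.1 %

Equal τ_max and T ⇒ the solid shaft needs d_s³ = d_o³(1−k⁴), so d_s = 319·(1−0.682⁴)^(1/3) = 294.1 mm.
Area ratio A_h/A_s = d_o²(1−k²)/d_s² = (1−k²)/(1−k⁴)^(2/3) = 0.6293.
Mass saving = 1 − 0.6293 = 37.1 %.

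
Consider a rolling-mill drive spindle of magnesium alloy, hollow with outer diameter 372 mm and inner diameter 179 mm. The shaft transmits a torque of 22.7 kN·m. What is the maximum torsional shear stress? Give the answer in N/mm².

2.37 N/mm²

J = π(d_o⁴ − d_i⁴)/32 = π(0.372⁴ − 0.179⁴)/32 = 1.779×10^-3 m⁴.
τ_max = T·r/J = 22700 × 0.186 / 1.779×10^-3 = 2.373×10^6 Pa.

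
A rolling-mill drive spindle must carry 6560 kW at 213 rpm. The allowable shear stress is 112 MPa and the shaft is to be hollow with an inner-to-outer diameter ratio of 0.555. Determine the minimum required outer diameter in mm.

245 mm

ω = 2π·213/60 = 22.31 rad/s, so T = P/ω = 6560×10³ / 22.31 = 294100 N·m.
For a hollow shaft with d_i/d_o = 0.555: τ_max = 16T/(π d_o³ (1−k⁴)), so d_o = [16T/(π τ_allow (1−k⁴))]^(1/3) = [16·294100/(π·1.12×10^8·0.9051)]^(1/3) = 0.2454 m.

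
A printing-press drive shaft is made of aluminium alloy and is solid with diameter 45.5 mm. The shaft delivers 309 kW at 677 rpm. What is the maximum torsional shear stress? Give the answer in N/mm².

ω = 2π·677/60 = 70.90 rad/s, so T = P/ω = 309×10³ / 70.90 = 4359 N·m.
J = πd⁴/32 = π(0.0455)⁴/32 = 4.208×10^-7 m⁴.
τ_max = T·r/J = 4359 × 0.0227 / 4.208×10^-7 = 2.357×10^8 Pa.

236 N/mm²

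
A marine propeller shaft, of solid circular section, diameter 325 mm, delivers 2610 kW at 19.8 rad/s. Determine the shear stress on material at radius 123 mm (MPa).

14.8 MPa

ω = 19.8 rad/s, so T = P/ω = 2610×10³ / 19.80 = 131800 N·m.
J = πd⁴/32 = π(0.325)⁴/32 = 1.095×10^-3 m⁴.
Shear stress varies linearly with radius: τ = T·r/J = 131800 × 0.123 / 1.095×10^-3 = 1.480×10^7 Pa.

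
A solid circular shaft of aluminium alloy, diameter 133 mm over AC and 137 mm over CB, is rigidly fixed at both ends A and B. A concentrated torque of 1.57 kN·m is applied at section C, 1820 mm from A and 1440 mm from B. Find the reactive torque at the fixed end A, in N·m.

648 N·m

Compatibility: T_A·a/J_AC = T_B·b/J_CB with T_A + T_B = T₀.
J_AC = 3.07×10^-5 m⁴, J_CB = 3.46×10^-5 m⁴, so T_A = T₀·(J_AC/a)/((J_AC/a)+(J_CB/b)) = 648.0 N·m, T_B = 922.0 N·m.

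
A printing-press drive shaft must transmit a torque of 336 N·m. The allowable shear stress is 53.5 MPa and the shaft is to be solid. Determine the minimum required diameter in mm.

31.7 mm

For a solid shaft τ_max = 16T/(πd³), so d = (16T/(π τ_allow))^(1/3) = (16·336.0/(π·5.35×10^7))^(1/3) = 0.03174 m.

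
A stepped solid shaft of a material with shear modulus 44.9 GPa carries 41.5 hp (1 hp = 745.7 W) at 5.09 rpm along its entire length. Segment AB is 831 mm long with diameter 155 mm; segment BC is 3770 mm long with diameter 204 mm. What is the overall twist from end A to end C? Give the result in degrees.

ω = 2π·5.09/60 = 0.5330 rad/s, so T = P/ω = 41.5×745.7 / 0.5330 = 58060 N·m.
J_AB = π(0.155)⁴/32 = 5.67×10^-5 m⁴; J_BC = π(0.204)⁴/32 = 1.70×10^-4 m⁴.
θ = (T/G)·Σ L_i/J_i = (58060/44.9×10⁹)·(0.831/5.67×10^-5 + 3.77/1.70×10^-4) = 0.04763 rad.

2.73°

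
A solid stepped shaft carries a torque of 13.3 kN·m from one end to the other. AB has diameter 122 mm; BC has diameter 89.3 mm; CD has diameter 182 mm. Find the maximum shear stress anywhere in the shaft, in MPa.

95.1 MPa

Under the same torque, τ_max = 16T/(πd³) is largest where d is smallest — segment BC (d = 89.3 mm).
τ_max = 16·13300/(π·(0.0893)³) = 9.512×10^7 Pa.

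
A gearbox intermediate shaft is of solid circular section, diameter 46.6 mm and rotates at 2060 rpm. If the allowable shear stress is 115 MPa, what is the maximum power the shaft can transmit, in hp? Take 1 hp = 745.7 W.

J = πd⁴/32 = π(0.0466)⁴/32 = 4.630×10^-7 m⁴.
T_max = τ_allow·J/r = 1.15×10^8 × 4.630×10^-7 / 0.0233 = 2285 N·m.
ω = 2π·2060/60 = 215.7 rad/s, so P_max = T_max·ω = 4.929×10^5 W.

661 hp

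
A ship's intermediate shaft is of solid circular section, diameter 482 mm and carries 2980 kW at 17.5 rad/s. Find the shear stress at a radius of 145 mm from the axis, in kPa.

4660 kPa

ω = 17.5 rad/s, so T = P/ω = 2980×10³ / 17.50 = 170300 N·m.
J = πd⁴/32 = π(0.482)⁴/32 = 5.299×10^-3 m⁴.
Shear stress varies linearly with radius: τ = T·r/J = 170300 × 0.145 / 5.299×10^-3 = 4.660×10^6 Pa.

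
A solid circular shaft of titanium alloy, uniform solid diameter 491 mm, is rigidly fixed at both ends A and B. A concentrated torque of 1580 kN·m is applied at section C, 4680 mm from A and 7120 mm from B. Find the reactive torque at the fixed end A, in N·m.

With uniform GJ and both ends fixed, compatibility θ_AC = θ_CB gives T_A·a = T_B·b, together with T_A + T_B = T₀.
T_A = T₀·b/(a+b) = 1.580e6·7120/11800 = 953400 N·m; T_B = 626600 N·m.

953000 N·m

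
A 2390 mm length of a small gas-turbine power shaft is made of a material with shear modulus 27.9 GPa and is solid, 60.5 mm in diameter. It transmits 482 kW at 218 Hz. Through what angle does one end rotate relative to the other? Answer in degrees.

1.31°

ω = 2π·218 = 1370 rad/s, so T = P/ω = 482×10³ / 1370 = 351.9 N·m.
J = πd⁴/32 = π(0.0605)⁴/32 = 1.315×10^-6 m⁴.
θ = T·L/(G·J) = 351.9 × 2.39 / (27.9×10⁹ × 1.315×10^-6) = 0.02292 rad.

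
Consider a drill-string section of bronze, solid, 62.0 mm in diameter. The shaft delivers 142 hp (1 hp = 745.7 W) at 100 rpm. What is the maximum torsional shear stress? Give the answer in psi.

ω = 2π·100/60 = 10.47 rad/s, so T = P/ω = 142×745.7 / 10.47 = 10110 N·m.
J = πd⁴/32 = π(0.0620)⁴/32 = 1.451×10^-6 m⁴.
τ_max = T·r/J = 10110 × 0.0310 / 1.451×10^-6 = 2.161×10^8 Pa.

31300 psi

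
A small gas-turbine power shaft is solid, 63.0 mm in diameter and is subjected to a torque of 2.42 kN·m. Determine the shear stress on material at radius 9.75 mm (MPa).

J = πd⁴/32 = π(0.0630)⁴/32 = 1.547×10^-6 m⁴.
Shear stress varies linearly with radius: τ = T·r/J = 2420 × 0.00975 / 1.547×10^-6 = 1.526×10^7 Pa.

15.3 MPa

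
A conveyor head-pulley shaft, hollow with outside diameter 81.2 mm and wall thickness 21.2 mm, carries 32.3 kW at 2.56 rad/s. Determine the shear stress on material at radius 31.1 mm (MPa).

97.0 MPa

ω = 2.56 rad/s, so T = P/ω = 32.3×10³ / 2.560 = 12620 N·m.
J = π(d_o⁴ − d_i⁴)/32 = π(0.0812⁴ − 0.0388⁴)/32 = 4.045×10^-6 m⁴.
Shear stress varies linearly with radius: τ = T·r/J = 12620 × 0.0311 / 4.045×10^-6 = 9.700×10^7 Pa.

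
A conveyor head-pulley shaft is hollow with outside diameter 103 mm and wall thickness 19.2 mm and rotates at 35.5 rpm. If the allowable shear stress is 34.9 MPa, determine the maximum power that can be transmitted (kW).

23.5 kW

J = π(d_o⁴ − d_i⁴)/32 = π(0.103⁴ − 0.0646⁴)/32 = 9.340×10^-6 m⁴.
T_max = τ_allow·J/r = 3.49×10^7 × 9.340×10^-6 / 0.0515 = 6329 N·m.
ω = 2π·35.5/60 = 3.718 rad/s, so P_max = T_max·ω = 2.353×10^4 W.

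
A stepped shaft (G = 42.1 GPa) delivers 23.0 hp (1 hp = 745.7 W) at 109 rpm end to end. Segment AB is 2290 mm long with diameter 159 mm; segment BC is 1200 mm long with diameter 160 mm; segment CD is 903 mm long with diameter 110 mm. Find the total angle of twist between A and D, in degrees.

0.241°

ω = 2π·109/60 = 11.41 rad/s, so T = P/ω = 23.0×745.7 / 11.41 = 1503 N·m.
J_AB = π(0.159)⁴/32 = 6.27×10^-5 m⁴; J_BC = π(0.160)⁴/32 = 6.43×10^-5 m⁴; J_CD = π(0.110)⁴/32 = 1.44×10^-5 m⁴.
θ = (T/G)·Σ L_i/J_i = (1503/42.1×10⁹)·(2.29/6.27×10^-5 + 1.20/6.43×10^-5 + 0.903/1.44×10^-5) = 4.210×10^-3 rad.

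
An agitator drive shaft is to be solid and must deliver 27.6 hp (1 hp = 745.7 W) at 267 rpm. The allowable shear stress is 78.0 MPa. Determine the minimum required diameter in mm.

36.4 mm

ω = 2π·267/60 = 27.96 rad/s, so T = P/ω = 27.6×745.7 / 27.96 = 736.1 N·m.
For a solid shaft τ_max = 16T/(πd³), so d = (16T/(π τ_allow))^(1/3) = (16·736.1/(π·7.80×10^7))^(1/3) = 0.03636 m.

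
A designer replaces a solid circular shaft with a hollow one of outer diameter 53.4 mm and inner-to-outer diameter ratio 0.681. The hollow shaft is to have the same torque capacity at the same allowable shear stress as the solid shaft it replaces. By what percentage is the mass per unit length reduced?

Equal τ_max and T ⇒ the solid shaft needs d_s³ = d_o³(1−k⁴), so d_s = 53.4·(1−0.681⁴)^(1/3) = 49.26 mm.
Area ratio A_h/A_s = d_o²(1−k²)/d_s² = (1−k²)/(1−k⁴)^(2/3) = 0.6302.
Mass saving = 1 − 0.6302 = 37.0 %.

37.0 %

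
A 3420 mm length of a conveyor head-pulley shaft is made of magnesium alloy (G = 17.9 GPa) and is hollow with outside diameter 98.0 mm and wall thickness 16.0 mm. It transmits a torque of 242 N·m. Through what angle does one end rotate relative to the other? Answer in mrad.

J = π(d_o⁴ − d_i⁴)/32 = π(0.0980⁴ − 0.0660⁴)/32 = 7.192×10^-6 m⁴.
θ = T·L/(G·J) = 242.0 × 3.42 / (17.9×10⁹ × 7.192×10^-6) = 6.428×10^-3 rad.

6.43 mrad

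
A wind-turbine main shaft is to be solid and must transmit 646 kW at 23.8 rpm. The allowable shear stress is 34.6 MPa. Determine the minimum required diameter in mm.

ω = 2π·23.8/60 = 2.492 rad/s, so T = P/ω = 646×10³ / 2.492 = 259200 N·m.
For a solid shaft τ_max = 16T/(πd³), so d = (16T/(π τ_allow))^(1/3) = (16·259200/(π·3.46×10^7))^(1/3) = 0.3366 m.

337 mm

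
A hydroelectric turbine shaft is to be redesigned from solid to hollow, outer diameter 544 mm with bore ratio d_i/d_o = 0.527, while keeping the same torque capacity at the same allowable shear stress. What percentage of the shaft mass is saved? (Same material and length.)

Equal τ_max and T ⇒ the solid shaft needs d_s³ = d_o³(1−k⁴), so d_s = 544·(1−0.527⁴)^(1/3) = 529.6 mm.
Area ratio A_h/A_s = d_o²(1−k²)/d_s² = (1−k²)/(1−k⁴)^(2/3) = 0.7620.
Mass saving = 1 − 0.7620 = 23.8 %.

23.8 %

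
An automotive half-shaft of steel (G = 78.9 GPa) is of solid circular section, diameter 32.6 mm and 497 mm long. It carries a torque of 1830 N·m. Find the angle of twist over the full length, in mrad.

104 mrad

J = πd⁴/32 = π(0.0326)⁴/32 = 1.109×10^-7 m⁴.
θ = T·L/(G·J) = 1830 × 0.497 / (78.9×10⁹ × 1.109×10^-7) = 0.1040 rad.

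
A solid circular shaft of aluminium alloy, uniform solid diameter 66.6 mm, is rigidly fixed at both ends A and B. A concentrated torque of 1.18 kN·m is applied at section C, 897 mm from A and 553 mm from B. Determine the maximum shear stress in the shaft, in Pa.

1.26e7 Pa

With uniform GJ and both ends fixed, compatibility θ_AC = θ_CB gives T_A·a = T_B·b, together with T_A + T_B = T₀.
T_A = T₀·b/(a+b) = 1180·553/1450 = 450.0 N·m; T_B = 730.0 N·m.
τ in each portion: τ_AC = 7.76×10^6 Pa, τ_CB = 1.26×10^7 Pa; maximum is in CB.
τ_max = T_CB·r/J = 730.0·0.0333/1.93×10^-6 = 1.259×10^7 Pa.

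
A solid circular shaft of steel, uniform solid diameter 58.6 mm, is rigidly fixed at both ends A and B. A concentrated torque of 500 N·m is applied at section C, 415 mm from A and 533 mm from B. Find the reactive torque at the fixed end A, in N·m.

281 N·m

With uniform GJ and both ends fixed, compatibility θ_AC = θ_CB gives T_A·a = T_B·b, together with T_A + T_B = T₀.
T_A = T₀·b/(a+b) = 500.0·533/948.0 = 281.1 N·m; T_B = 218.9 N·m.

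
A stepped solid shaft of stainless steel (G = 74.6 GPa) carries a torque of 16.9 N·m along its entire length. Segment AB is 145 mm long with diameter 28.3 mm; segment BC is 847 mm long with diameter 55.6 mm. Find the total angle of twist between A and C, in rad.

J_AB = π(0.0283)⁴/32 = 6.30×10^-8 m⁴; J_BC = π(0.0556)⁴/32 = 9.38×10^-7 m⁴.
θ = (T/G)·Σ L_i/J_i = (16.90/74.6×10⁹)·(0.145/6.30×10^-8 + 0.847/9.38×10^-7) = 7.262×10^-4 rad.

7.26e-4 rad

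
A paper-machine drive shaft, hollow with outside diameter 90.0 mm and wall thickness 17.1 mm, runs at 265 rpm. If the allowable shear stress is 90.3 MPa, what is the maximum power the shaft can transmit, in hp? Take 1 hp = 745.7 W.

410 hp

J = π(d_o⁴ − d_i⁴)/32 = π(0.0900⁴ − 0.0558⁴)/32 = 5.489×10^-6 m⁴.
T_max = τ_allow·J/r = 9.03×10^7 × 5.489×10^-6 / 0.0450 = 11020 N·m.
ω = 2π·265/60 = 27.75 rad/s, so P_max = T_max·ω = 3.057×10^5 W.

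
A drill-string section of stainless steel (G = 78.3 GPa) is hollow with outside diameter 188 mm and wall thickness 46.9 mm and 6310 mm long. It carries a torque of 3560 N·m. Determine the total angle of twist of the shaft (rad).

0.00250 rad

J = π(d_o⁴ − d_i⁴)/32 = π(0.188⁴ − 0.0942⁴)/32 = 1.149×10^-4 m⁴.
θ = T·L/(G·J) = 3560 × 6.31 / (78.3×10⁹ × 1.149×10^-4) = 2.497×10^-3 rad.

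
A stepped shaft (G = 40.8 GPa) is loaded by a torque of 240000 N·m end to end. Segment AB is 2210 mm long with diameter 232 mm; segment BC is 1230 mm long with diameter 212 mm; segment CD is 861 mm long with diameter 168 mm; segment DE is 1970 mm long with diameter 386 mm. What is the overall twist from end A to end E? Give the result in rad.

J_AB = π(0.232)⁴/32 = 2.84×10^-4 m⁴; J_BC = π(0.212)⁴/32 = 1.98×10^-4 m⁴; J_CD = π(0.168)⁴/32 = 7.82×10^-5 m⁴; J_DE = π(0.386)⁴/32 = 2.18×10^-3 m⁴.
θ = (T/G)·Σ L_i/J_i = (240000/40.8×10⁹)·(2.21/2.84×10^-4 + 1.23/1.98×10^-4 + 0.861/7.82×10^-5 + 1.97/2.18×10^-3) = 0.1523 rad.

0.152 rad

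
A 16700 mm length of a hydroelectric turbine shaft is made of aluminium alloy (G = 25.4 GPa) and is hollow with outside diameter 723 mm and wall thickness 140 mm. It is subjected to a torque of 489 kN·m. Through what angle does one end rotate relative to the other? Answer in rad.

J = π(d_o⁴ − d_i⁴)/32 = π(0.723⁴ − 0.443⁴)/32 = 0.02304 m⁴.
θ = T·L/(G·J) = 489000 × 16.7 / (25.4×10⁹ × 0.02304) = 0.01395 rad.

0.0140 rad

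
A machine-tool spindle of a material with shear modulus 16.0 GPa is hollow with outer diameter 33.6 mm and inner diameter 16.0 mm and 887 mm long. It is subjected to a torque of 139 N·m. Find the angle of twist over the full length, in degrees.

3.72°

J = π(d_o⁴ − d_i⁴)/32 = π(0.0336⁴ − 0.0160⁴)/32 = 1.187×10^-7 m⁴.
θ = T·L/(G·J) = 139.0 × 0.887 / (16.0×10⁹ × 1.187×10^-7) = 0.06492 rad.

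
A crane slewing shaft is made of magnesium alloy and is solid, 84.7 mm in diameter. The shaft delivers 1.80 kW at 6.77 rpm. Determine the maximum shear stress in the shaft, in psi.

ω = 2π·6.77/60 = 0.7090 rad/s, so T = P/ω = 1.80×10³ / 0.7090 = 2539 N·m.
J = πd⁴/32 = π(0.0847)⁴/32 = 5.053×10^-6 m⁴.
τ_max = T·r/J = 2539 × 0.0423 / 5.053×10^-6 = 2.128×10^7 Pa.

3090 psi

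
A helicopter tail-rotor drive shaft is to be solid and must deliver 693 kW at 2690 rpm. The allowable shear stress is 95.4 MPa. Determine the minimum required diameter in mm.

ω = 2π·2690/60 = 281.7 rad/s, so T = P/ω = 693×10³ / 281.7 = 2460 N·m.
For a solid shaft τ_max = 16T/(πd³), so d = (16T/(π τ_allow))^(1/3) = (16·2460/(π·9.54×10^7))^(1/3) = 0.05083 m.

50.8 mm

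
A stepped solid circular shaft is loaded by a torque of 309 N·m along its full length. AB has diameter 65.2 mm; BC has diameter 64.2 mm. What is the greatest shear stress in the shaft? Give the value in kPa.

5950 kPa

Under the same torque, τ_max = 16T/(πd³) is largest where d is smallest — segment BC (d = 64.2 mm).
τ_max = 16·309.0/(π·(0.0642)³) = 5.947×10^6 Pa.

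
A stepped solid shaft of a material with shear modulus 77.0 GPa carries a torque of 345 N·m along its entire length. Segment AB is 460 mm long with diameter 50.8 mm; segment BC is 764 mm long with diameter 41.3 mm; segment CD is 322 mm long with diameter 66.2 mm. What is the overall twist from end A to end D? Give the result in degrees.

J_AB = π(0.0508)⁴/32 = 6.54×10^-7 m⁴; J_BC = π(0.0413)⁴/32 = 2.86×10^-7 m⁴; J_CD = π(0.0662)⁴/32 = 1.89×10^-6 m⁴.
θ = (T/G)·Σ L_i/J_i = (345.0/77.0×10⁹)·(0.460/6.54×10^-7 + 0.764/2.86×10^-7 + 0.322/1.89×10^-6) = 0.01590 rad.

0.911°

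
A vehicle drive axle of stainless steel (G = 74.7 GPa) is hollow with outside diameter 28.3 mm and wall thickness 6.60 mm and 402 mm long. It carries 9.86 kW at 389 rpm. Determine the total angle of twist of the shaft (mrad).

ω = 2π·389/60 = 40.74 rad/s, so T = P/ω = 9.86×10³ / 40.74 = 242.0 N·m.
J = π(d_o⁴ − d_i⁴)/32 = π(0.0283⁴ − 0.0151⁴)/32 = 5.787×10^-8 m⁴.
θ = T·L/(G·J) = 242.0 × 0.402 / (74.7×10⁹ × 5.787×10^-8) = 0.02251 rad.

22.5 mrad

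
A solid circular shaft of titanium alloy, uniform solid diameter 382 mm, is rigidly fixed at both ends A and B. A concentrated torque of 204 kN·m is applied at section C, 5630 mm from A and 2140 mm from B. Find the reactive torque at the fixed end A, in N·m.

With uniform GJ and both ends fixed, compatibility θ_AC = θ_CB gives T_A·a = T_B·b, together with T_A + T_B = T₀.
T_A = T₀·b/(a+b) = 204000·2140/7770 = 56190 N·m; T_B = 147800 N·m.

56200 N·m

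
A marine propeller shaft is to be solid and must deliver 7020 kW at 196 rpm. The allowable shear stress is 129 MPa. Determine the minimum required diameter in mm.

238 mm

ω = 2π·196/60 = 20.53 rad/s, so T = P/ω = 7020×10³ / 20.53 = 342000 N·m.
For a solid shaft τ_max = 16T/(πd³), so d = (16T/(π τ_allow))^(1/3) = (16·342000/(π·1.29×10^8))^(1/3) = 0.2381 m.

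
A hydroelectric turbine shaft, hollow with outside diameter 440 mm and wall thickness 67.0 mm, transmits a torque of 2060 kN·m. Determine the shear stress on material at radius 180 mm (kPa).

J = π(d_o⁴ − d_i⁴)/32 = π(0.440⁴ − 0.306⁴)/32 = 2.819×10^-3 m⁴.
Shear stress varies linearly with radius: τ = T·r/J = 2.060e6 × 0.180 / 2.819×10^-3 = 1.315×10^8 Pa.

132000 kPa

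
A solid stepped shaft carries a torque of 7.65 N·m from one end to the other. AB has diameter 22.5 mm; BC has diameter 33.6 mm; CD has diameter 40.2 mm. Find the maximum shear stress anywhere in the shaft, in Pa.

Under the same torque, τ_max = 16T/(πd³) is largest where d is smallest — segment AB (d = 22.5 mm).
τ_max = 16·7.650/(π·(0.0225)³) = 3.420×10^6 Pa.

3.42e6 Pa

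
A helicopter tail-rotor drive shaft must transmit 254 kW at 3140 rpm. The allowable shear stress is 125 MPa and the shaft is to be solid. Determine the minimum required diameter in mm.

31.6 mm

ω = 2π·3140/60 = 328.8 rad/s, so T = P/ω = 254×10³ / 328.8 = 772.5 N·m.
For a solid shaft τ_max = 16T/(πd³), so d = (16T/(π τ_allow))^(1/3) = (16·772.5/(π·1.25×10^8))^(1/3) = 0.03157 m.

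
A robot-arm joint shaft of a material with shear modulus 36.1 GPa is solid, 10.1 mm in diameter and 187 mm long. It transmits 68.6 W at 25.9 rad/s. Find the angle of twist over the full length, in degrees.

ω = 25.9 rad/s, so T = P/ω = 68.6 / 25.90 = 2.649 N·m.
J = πd⁴/32 = π(0.0101)⁴/32 = 1.022×10^-9 m⁴.
θ = T·L/(G·J) = 2.649 × 0.187 / (36.1×10⁹ × 1.022×10^-9) = 0.01343 rad.

0.769°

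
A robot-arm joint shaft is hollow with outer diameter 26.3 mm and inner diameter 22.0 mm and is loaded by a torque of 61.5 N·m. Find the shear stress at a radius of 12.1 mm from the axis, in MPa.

31.0 MPa

J = π(d_o⁴ − d_i⁴)/32 = π(0.0263⁴ − 0.0220⁴)/32 = 2.397×10^-8 m⁴.
Shear stress varies linearly with radius: τ = T·r/J = 61.50 × 0.0121 / 2.397×10^-8 = 3.104×10^7 Pa.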